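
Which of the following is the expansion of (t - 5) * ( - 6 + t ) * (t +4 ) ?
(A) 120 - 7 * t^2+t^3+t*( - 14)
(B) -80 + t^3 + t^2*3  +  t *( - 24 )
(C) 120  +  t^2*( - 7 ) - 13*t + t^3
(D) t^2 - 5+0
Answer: A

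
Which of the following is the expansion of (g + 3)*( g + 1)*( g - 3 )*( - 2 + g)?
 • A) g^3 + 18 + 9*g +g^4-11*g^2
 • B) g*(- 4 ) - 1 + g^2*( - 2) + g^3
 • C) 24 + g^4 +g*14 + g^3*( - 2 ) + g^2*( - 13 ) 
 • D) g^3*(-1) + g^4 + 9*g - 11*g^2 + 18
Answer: D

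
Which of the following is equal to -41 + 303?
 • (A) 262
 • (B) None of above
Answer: A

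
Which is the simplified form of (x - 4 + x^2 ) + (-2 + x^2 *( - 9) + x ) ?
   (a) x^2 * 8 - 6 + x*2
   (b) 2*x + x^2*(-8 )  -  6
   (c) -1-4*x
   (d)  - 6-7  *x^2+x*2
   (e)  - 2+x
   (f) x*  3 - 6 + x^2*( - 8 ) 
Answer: b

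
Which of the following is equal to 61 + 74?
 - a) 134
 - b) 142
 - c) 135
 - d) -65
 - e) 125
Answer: c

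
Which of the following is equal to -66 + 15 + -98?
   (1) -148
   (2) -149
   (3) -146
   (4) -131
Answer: 2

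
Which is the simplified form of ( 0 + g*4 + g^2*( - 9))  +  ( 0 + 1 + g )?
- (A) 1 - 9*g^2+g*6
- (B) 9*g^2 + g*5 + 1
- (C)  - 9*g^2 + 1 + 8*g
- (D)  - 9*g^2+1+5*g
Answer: D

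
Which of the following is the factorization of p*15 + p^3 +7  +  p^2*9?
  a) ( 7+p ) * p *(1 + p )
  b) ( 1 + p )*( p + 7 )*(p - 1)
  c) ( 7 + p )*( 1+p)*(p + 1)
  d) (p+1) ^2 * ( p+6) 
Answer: c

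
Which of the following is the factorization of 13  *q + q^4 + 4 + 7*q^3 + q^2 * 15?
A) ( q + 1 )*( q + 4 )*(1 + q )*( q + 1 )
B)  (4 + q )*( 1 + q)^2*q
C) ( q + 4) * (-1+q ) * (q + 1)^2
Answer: A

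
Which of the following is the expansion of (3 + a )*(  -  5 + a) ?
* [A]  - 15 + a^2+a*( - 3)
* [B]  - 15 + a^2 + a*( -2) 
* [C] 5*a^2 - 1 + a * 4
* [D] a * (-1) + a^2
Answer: B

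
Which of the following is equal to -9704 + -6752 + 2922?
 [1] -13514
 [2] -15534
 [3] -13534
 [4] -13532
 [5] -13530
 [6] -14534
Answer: 3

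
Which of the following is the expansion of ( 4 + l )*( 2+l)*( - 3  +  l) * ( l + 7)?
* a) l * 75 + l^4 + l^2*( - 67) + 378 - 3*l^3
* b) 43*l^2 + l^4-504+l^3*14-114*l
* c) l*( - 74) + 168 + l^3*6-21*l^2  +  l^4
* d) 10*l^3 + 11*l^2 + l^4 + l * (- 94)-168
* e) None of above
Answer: d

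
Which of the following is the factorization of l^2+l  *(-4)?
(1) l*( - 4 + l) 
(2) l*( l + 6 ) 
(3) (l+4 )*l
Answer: 1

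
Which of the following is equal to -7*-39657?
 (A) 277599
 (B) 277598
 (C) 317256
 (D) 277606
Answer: A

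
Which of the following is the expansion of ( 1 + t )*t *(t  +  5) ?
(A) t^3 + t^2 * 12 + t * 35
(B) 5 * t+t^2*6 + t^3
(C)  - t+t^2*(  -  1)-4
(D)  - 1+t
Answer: B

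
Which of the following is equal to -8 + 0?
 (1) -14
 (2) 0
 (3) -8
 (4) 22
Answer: 3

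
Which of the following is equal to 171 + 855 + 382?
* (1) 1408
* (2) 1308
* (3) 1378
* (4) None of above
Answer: 1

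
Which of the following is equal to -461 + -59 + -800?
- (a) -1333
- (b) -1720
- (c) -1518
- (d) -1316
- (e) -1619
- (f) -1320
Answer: f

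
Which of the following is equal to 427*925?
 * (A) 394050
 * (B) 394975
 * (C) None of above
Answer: B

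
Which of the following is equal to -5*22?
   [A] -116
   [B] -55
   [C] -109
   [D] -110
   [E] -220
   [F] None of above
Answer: D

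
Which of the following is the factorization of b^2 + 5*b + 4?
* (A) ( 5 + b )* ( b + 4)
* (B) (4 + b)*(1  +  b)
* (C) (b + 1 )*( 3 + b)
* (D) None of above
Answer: B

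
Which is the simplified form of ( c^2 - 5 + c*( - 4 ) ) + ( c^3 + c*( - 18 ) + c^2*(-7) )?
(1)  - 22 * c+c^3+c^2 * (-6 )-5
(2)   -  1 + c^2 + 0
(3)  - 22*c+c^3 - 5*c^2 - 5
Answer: 1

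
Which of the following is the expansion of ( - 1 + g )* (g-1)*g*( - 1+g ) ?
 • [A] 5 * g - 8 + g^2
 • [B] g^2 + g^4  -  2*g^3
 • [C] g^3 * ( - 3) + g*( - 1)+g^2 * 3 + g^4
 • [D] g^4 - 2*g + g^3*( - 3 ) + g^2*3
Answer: C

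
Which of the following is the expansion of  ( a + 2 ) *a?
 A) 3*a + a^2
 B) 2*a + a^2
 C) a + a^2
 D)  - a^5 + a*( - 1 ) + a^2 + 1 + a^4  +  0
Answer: B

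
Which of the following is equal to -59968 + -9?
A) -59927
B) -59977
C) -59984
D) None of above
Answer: B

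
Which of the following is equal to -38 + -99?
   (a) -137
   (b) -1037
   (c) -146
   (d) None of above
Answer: a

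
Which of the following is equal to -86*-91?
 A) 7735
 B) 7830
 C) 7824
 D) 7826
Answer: D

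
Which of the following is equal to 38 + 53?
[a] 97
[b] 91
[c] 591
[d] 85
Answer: b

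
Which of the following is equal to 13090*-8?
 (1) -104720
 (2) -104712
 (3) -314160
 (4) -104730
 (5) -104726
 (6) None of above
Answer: 1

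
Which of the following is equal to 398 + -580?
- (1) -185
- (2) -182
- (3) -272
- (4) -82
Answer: 2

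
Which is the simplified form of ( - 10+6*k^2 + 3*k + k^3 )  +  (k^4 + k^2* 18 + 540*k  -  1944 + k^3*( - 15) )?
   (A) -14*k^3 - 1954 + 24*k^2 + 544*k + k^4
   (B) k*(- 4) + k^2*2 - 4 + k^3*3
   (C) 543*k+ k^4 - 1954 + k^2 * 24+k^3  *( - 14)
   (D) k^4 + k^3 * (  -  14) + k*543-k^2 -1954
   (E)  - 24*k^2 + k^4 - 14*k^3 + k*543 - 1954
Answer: C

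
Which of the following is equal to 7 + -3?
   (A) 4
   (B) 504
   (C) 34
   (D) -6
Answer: A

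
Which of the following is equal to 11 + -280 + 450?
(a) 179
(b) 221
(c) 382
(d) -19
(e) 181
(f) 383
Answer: e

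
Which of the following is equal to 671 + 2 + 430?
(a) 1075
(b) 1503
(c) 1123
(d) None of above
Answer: d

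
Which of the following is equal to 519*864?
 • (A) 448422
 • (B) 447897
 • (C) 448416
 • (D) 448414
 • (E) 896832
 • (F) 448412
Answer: C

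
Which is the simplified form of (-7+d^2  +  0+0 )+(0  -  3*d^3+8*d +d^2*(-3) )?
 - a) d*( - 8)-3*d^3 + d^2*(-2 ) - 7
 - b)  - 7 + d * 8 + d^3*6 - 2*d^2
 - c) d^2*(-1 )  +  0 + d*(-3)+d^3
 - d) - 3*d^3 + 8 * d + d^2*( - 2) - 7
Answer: d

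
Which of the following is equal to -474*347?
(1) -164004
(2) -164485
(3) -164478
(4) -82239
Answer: 3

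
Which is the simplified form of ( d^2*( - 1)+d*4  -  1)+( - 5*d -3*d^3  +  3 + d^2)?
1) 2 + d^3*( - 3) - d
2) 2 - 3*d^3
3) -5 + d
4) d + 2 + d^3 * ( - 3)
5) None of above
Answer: 1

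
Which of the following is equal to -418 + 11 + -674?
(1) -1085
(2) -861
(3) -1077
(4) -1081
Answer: 4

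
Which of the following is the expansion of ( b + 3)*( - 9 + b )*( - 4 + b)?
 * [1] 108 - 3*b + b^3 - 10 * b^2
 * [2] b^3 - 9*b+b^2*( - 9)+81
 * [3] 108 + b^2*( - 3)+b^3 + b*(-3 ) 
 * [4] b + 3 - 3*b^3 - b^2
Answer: 1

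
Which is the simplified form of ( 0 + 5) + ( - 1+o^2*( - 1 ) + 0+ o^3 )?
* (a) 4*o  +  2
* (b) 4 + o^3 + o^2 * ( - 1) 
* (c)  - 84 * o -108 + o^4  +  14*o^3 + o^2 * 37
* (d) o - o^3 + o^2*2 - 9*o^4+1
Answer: b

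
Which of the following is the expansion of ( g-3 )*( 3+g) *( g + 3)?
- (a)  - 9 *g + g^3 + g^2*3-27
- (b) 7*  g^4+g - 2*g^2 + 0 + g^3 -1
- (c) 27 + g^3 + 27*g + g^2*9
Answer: a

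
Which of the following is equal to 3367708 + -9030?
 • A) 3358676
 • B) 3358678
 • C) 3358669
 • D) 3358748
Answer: B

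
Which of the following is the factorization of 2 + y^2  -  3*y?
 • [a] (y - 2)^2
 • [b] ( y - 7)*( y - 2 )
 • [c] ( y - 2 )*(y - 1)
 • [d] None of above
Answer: c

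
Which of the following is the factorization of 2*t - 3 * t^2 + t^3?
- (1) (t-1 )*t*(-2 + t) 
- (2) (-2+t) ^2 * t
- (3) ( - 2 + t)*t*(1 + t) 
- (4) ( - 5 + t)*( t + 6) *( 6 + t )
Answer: 1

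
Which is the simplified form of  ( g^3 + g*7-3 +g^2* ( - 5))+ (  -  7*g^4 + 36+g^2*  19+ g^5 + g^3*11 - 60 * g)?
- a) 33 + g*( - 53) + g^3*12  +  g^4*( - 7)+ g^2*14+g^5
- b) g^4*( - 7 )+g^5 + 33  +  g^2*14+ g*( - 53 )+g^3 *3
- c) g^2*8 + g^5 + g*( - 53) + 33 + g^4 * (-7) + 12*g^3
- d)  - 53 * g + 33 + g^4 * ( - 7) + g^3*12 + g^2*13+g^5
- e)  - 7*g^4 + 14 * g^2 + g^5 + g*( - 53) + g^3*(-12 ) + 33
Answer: a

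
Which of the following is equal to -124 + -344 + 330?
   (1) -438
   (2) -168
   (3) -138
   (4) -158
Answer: 3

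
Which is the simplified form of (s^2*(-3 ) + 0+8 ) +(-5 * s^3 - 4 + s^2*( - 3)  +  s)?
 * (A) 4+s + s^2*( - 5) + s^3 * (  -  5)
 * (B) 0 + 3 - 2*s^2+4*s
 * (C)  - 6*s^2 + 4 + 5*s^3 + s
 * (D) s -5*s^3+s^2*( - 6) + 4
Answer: D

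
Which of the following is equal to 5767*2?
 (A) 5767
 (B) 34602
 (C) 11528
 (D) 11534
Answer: D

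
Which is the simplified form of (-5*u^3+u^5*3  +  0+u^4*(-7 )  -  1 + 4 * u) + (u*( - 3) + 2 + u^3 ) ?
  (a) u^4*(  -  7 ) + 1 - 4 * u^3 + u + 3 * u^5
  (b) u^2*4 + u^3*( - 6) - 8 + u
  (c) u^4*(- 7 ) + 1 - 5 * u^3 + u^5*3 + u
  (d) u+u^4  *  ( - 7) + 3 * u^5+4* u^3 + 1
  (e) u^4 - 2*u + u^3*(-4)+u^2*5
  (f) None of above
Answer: a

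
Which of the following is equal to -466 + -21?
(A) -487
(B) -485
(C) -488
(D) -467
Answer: A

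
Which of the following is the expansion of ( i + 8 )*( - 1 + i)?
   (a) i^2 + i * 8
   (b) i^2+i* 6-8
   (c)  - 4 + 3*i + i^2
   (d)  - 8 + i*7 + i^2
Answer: d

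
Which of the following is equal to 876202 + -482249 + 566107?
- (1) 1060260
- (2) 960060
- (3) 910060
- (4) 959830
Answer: 2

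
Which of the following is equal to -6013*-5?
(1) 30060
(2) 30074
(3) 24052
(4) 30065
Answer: 4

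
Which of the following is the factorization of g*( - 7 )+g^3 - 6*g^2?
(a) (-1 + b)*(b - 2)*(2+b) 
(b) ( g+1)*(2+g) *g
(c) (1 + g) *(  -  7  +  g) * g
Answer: c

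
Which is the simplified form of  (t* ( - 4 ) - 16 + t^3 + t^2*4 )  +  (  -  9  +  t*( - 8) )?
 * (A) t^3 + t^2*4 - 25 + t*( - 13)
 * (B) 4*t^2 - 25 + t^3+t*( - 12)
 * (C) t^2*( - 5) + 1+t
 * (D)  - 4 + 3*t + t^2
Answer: B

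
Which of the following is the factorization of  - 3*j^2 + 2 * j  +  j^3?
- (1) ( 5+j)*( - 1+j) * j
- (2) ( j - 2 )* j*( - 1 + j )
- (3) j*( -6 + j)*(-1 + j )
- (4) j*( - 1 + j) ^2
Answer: 2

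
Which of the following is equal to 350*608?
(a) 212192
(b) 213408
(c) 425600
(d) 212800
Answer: d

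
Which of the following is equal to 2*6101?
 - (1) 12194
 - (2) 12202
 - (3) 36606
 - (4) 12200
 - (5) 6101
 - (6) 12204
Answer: 2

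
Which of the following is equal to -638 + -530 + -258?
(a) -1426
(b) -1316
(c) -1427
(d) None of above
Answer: a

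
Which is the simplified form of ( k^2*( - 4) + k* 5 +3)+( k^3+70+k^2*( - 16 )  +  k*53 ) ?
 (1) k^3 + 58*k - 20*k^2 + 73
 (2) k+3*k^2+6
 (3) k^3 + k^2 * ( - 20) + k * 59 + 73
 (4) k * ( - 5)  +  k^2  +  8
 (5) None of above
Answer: 1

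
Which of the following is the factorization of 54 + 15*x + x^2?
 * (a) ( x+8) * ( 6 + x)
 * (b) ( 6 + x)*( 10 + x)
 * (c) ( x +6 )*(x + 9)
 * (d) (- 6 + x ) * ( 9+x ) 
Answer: c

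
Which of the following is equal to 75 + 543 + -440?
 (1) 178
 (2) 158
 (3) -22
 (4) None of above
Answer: 1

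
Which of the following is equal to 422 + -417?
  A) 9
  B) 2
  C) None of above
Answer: C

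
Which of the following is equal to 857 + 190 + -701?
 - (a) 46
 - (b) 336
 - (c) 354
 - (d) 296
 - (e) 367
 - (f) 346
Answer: f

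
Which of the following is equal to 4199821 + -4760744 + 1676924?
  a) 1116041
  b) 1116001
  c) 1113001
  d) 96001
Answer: b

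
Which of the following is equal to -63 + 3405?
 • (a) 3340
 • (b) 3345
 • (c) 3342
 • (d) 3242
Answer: c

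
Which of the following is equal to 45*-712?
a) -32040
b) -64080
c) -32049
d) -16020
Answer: a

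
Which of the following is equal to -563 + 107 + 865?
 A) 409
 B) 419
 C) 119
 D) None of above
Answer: A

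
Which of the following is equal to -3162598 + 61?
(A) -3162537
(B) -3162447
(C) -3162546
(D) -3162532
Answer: A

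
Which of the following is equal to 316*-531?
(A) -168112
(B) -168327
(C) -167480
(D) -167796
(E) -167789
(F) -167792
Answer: D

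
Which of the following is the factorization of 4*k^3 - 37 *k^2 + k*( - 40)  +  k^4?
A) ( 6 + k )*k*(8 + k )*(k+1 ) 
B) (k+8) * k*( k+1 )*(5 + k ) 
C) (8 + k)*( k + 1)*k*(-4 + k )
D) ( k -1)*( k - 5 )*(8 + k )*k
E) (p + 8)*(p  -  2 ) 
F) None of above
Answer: F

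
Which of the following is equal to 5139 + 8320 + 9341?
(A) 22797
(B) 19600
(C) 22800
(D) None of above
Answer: C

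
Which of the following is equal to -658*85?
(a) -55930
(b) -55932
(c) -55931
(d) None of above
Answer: a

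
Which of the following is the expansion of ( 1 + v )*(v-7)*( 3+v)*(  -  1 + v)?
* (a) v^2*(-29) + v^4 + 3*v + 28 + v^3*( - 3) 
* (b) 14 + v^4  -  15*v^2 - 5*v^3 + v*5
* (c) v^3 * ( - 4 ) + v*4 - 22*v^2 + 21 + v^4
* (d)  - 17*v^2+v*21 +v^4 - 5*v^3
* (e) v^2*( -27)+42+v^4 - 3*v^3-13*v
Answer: c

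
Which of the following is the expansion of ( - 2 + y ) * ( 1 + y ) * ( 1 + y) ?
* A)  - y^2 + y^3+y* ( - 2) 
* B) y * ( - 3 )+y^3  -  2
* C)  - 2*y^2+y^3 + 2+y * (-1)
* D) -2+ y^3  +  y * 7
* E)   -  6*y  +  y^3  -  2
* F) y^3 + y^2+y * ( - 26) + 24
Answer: B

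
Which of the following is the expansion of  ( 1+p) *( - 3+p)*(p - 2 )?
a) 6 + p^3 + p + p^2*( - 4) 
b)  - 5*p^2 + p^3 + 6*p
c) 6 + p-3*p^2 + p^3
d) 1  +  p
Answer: a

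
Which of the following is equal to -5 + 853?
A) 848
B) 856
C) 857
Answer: A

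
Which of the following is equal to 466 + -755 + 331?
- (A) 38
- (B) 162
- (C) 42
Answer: C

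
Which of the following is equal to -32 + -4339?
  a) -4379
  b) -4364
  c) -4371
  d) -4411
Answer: c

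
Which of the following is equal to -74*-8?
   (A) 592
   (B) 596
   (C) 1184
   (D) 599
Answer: A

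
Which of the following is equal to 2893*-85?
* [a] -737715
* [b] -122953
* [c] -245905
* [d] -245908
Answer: c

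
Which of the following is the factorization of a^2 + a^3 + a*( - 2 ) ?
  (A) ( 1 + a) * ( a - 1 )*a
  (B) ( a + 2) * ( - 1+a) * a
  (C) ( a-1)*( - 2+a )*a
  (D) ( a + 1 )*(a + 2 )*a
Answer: B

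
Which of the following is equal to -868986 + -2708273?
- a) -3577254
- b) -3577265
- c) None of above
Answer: c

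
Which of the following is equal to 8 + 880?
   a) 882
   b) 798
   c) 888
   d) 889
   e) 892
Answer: c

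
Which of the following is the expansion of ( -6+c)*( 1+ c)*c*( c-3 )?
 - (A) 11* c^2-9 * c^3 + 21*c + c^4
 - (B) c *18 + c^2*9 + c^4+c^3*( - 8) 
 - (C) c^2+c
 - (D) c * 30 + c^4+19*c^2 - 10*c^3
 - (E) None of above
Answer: B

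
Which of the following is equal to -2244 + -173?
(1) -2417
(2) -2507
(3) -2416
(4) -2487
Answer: 1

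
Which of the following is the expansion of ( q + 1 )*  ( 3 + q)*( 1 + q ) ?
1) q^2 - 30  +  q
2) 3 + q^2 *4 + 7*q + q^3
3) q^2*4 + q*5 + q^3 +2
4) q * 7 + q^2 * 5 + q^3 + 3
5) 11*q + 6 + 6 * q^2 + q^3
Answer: 4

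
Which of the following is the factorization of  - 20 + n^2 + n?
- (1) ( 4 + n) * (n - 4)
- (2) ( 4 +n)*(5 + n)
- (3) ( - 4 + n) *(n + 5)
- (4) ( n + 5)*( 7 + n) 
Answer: 3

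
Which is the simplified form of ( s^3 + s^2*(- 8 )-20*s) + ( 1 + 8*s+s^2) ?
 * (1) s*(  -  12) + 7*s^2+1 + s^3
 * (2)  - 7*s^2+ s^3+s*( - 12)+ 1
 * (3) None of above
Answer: 2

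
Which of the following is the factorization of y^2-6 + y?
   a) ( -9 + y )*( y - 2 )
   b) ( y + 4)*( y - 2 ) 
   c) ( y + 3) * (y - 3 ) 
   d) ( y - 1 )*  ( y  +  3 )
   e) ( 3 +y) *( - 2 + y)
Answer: e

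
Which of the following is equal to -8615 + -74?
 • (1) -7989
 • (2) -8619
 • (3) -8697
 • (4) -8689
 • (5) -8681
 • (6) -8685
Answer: 4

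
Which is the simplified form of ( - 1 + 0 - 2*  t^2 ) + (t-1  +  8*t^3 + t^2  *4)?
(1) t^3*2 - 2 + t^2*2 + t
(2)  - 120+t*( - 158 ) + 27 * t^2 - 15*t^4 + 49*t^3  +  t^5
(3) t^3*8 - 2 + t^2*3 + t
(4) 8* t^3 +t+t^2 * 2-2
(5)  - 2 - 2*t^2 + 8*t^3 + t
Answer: 4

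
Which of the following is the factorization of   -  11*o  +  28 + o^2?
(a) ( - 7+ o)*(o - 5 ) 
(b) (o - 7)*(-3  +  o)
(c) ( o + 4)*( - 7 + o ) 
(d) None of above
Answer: d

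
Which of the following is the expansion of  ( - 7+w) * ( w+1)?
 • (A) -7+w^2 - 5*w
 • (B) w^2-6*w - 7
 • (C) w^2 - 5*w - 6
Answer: B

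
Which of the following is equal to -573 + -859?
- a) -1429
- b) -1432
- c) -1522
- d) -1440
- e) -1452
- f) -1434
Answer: b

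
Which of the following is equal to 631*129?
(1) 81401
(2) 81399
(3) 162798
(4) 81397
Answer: 2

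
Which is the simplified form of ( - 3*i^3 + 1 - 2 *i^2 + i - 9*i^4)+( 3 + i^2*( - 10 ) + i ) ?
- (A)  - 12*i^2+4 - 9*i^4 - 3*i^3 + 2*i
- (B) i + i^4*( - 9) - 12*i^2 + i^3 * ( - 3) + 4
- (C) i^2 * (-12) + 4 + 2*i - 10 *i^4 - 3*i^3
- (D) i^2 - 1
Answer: A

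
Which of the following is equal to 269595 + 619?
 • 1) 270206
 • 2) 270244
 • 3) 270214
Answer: 3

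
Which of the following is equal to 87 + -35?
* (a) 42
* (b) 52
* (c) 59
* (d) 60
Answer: b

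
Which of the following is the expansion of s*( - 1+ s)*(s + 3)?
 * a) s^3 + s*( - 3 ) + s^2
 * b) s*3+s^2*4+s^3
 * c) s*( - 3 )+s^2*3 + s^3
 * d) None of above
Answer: d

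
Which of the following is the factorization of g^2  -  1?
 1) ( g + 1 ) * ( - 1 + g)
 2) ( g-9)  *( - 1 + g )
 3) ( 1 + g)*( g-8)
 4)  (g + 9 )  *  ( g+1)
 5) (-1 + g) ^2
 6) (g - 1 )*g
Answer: 1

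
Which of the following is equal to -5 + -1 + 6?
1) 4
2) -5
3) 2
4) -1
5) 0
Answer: 5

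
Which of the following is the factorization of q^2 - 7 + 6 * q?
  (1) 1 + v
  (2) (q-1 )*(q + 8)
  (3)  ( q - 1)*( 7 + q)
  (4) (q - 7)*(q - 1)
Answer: 3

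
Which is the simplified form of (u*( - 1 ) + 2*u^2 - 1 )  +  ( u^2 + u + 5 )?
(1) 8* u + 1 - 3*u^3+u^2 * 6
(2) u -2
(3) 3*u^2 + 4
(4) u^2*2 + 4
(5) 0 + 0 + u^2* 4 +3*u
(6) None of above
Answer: 3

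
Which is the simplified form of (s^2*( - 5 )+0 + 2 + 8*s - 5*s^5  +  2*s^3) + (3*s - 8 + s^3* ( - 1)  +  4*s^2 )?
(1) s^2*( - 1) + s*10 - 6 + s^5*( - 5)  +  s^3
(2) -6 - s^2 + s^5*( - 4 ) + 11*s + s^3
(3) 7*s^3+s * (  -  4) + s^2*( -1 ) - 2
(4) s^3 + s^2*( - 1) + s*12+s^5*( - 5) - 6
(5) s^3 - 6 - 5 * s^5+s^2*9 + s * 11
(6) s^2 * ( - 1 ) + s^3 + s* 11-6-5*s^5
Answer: 6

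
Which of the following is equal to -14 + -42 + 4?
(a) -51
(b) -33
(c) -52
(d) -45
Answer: c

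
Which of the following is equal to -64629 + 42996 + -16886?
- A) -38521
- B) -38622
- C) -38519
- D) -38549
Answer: C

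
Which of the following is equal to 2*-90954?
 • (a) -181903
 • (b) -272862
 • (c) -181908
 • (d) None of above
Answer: c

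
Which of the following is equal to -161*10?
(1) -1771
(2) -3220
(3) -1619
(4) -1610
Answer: 4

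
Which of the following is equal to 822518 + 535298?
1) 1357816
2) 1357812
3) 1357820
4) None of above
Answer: 1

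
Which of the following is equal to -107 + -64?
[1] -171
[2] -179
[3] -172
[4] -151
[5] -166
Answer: 1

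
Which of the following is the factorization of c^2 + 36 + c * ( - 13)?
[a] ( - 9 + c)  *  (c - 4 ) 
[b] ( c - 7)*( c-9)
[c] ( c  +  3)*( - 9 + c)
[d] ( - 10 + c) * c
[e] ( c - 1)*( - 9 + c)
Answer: a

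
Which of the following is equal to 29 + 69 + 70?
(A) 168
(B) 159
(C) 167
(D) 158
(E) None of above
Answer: A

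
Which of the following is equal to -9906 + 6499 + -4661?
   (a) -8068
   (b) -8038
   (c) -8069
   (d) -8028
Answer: a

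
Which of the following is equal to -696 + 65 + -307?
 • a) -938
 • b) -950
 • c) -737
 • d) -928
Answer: a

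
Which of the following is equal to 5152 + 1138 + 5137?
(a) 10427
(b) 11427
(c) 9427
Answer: b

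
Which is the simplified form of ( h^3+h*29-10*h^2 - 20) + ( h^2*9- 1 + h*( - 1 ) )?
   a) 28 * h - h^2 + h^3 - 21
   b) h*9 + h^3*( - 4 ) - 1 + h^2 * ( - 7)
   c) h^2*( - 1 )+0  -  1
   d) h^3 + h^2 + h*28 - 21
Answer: a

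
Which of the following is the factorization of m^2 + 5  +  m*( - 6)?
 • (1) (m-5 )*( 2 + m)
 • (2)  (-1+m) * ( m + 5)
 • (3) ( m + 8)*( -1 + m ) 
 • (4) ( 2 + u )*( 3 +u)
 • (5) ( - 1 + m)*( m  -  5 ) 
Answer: 5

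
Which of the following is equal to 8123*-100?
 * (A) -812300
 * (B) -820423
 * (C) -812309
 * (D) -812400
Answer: A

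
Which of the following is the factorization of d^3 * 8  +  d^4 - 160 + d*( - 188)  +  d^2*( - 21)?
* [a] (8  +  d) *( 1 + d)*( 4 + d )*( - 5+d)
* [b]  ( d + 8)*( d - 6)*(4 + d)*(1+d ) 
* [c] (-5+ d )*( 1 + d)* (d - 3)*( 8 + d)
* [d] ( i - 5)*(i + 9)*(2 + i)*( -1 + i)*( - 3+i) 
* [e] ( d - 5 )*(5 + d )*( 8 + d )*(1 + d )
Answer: a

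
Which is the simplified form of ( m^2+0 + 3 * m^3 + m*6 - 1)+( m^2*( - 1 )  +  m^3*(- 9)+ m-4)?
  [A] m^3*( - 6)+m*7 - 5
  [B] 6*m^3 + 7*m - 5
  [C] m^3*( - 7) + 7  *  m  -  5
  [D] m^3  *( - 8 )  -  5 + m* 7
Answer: A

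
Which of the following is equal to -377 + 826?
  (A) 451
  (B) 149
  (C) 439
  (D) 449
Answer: D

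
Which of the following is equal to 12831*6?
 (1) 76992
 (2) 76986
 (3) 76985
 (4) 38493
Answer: 2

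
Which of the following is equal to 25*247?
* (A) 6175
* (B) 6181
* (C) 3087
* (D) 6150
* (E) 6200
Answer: A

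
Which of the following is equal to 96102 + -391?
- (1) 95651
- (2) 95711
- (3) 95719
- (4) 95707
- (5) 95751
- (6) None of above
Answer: 2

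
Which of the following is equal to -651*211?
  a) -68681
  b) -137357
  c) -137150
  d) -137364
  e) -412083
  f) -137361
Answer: f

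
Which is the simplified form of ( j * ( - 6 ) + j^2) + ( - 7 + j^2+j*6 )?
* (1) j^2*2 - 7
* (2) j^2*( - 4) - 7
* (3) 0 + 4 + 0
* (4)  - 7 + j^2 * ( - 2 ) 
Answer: 1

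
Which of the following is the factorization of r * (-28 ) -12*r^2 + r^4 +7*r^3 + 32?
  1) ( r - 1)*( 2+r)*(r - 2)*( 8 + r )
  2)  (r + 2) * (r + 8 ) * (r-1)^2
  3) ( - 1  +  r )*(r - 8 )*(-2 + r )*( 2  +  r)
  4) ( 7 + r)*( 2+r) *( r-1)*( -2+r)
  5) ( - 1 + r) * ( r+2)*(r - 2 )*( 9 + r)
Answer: 1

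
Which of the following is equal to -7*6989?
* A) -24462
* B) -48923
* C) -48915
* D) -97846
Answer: B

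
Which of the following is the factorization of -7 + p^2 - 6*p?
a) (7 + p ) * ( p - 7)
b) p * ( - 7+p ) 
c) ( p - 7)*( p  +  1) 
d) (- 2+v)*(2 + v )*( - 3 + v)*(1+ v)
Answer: c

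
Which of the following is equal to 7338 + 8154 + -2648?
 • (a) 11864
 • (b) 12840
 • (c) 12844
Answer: c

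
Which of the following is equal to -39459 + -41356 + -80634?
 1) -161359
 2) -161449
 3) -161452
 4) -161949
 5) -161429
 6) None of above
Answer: 2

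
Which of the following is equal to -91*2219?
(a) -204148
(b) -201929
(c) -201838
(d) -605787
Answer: b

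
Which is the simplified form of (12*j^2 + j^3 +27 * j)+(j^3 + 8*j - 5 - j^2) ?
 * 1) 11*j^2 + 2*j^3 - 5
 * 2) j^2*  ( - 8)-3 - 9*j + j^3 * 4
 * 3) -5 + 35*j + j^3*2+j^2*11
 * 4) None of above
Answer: 3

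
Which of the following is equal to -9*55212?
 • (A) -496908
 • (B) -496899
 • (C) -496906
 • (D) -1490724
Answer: A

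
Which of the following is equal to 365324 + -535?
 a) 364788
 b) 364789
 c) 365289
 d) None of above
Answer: b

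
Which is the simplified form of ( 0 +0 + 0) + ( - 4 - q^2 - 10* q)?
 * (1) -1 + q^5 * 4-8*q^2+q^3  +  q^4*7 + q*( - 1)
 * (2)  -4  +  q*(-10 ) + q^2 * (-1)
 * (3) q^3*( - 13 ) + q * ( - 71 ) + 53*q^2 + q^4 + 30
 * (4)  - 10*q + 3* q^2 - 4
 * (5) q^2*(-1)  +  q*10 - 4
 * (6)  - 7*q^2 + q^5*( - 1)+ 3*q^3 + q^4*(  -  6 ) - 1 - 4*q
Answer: 2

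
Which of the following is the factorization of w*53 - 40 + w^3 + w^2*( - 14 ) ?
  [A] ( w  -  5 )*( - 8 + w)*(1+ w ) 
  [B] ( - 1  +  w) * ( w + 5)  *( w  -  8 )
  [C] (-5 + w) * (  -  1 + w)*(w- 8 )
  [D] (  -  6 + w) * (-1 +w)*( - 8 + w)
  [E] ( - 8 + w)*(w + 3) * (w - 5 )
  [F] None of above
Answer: C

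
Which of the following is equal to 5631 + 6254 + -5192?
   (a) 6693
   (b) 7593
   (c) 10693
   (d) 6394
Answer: a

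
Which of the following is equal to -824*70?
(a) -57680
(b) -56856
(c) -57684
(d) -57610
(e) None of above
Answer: a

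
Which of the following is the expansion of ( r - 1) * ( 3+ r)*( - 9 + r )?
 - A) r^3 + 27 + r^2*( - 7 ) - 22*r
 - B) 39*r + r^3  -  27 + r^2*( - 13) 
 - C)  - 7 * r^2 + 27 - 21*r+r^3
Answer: C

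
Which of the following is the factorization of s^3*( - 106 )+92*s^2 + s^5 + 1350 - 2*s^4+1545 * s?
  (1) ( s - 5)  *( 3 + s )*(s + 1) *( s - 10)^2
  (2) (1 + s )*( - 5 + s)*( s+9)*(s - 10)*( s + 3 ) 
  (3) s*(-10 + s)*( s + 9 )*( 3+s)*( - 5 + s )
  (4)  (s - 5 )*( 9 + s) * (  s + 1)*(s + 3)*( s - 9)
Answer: 2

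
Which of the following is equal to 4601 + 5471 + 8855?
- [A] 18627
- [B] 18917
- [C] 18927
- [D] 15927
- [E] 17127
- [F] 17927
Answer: C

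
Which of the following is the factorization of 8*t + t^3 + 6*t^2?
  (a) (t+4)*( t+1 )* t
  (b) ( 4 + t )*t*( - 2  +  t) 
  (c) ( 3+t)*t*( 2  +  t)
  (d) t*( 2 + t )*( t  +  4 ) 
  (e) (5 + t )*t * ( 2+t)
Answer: d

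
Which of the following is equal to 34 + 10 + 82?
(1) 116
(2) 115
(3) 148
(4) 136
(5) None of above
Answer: 5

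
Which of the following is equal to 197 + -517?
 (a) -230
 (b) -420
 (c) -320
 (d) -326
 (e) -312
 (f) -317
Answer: c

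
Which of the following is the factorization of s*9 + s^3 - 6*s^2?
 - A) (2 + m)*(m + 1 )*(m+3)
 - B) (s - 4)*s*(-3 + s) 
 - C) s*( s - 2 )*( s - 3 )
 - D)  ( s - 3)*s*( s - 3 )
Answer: D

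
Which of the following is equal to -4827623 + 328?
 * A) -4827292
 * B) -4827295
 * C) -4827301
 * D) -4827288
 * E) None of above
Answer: B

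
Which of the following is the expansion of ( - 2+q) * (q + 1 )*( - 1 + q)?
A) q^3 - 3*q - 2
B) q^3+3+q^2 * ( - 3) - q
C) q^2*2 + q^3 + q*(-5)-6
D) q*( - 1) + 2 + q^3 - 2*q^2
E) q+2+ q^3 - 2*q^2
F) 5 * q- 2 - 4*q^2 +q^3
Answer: D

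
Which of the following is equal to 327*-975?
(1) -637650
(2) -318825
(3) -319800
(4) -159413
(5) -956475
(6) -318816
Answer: 2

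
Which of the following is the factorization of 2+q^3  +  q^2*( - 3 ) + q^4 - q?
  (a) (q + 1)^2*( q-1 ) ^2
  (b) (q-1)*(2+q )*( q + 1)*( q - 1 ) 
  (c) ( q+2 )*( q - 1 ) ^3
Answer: b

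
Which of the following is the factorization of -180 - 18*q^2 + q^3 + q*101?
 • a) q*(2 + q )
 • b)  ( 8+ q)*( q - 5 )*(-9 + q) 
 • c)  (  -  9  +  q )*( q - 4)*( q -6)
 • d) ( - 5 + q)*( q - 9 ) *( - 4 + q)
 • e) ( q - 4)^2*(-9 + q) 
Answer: d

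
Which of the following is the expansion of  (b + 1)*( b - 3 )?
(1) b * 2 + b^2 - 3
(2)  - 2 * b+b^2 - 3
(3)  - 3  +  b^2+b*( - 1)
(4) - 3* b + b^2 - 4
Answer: 2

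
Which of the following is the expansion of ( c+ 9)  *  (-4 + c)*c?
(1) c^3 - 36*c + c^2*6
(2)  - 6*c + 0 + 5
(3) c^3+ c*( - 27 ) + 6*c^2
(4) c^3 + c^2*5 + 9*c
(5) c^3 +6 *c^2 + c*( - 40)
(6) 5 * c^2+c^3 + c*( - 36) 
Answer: 6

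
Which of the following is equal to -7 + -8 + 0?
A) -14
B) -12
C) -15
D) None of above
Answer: C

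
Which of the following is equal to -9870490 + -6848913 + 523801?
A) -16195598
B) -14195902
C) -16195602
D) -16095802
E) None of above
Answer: C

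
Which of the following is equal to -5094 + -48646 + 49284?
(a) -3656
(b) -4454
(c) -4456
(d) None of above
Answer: c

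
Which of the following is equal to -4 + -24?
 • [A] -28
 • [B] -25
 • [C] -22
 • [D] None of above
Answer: A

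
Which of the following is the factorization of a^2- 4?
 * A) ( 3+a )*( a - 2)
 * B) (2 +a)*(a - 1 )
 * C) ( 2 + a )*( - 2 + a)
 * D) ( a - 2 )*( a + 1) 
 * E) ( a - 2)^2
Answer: C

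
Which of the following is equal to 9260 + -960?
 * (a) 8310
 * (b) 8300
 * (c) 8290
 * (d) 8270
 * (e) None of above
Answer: b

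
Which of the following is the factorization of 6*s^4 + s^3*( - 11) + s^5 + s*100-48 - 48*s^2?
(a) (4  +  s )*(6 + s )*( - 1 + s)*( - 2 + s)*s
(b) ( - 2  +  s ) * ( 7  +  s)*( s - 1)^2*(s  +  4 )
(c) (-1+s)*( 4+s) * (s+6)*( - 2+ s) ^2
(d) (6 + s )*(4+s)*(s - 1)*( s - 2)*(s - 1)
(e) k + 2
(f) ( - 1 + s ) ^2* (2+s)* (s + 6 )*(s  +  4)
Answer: d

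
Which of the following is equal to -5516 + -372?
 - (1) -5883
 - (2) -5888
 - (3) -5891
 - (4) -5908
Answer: 2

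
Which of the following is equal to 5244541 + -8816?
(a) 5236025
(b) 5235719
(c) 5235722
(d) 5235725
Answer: d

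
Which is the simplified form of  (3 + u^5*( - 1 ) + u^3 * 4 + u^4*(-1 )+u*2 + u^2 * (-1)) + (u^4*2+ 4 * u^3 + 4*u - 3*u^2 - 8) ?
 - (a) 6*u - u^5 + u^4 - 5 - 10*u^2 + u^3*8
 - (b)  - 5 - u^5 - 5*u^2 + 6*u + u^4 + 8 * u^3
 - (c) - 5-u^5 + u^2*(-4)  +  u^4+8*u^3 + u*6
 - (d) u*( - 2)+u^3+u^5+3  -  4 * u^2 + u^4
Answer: c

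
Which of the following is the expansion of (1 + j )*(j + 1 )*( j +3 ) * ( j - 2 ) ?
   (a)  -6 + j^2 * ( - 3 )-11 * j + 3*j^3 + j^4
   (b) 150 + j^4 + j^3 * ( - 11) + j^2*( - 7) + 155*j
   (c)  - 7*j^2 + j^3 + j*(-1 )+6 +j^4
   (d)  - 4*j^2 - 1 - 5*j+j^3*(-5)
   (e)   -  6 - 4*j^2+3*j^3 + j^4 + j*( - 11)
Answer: a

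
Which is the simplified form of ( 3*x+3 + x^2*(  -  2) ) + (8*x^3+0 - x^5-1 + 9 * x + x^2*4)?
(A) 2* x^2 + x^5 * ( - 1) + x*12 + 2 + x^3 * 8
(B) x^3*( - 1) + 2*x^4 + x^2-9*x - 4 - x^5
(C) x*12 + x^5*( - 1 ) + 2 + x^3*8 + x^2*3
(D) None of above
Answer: A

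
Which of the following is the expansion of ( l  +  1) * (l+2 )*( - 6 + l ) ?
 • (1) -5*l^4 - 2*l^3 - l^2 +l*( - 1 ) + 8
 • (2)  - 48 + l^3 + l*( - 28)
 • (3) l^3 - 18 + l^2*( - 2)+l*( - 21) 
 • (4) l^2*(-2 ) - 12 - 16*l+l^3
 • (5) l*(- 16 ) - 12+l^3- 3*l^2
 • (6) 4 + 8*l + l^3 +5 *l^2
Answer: 5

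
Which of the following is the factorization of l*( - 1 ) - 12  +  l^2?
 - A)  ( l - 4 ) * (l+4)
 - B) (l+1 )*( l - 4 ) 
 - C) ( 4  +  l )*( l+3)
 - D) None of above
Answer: D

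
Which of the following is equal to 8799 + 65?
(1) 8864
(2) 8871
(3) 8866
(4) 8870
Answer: 1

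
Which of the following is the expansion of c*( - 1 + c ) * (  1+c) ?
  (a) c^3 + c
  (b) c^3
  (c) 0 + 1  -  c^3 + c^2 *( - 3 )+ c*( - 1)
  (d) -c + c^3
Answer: d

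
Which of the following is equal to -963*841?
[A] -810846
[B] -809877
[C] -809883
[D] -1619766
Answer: C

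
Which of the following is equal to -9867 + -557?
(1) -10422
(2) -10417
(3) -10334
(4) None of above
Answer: 4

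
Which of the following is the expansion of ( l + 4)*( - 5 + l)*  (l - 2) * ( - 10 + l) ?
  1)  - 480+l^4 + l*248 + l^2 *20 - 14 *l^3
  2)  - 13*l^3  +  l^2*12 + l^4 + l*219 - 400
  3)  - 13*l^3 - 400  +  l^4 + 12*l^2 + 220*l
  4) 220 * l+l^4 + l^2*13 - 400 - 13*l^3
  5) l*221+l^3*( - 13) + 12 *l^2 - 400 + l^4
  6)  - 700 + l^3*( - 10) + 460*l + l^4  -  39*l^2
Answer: 3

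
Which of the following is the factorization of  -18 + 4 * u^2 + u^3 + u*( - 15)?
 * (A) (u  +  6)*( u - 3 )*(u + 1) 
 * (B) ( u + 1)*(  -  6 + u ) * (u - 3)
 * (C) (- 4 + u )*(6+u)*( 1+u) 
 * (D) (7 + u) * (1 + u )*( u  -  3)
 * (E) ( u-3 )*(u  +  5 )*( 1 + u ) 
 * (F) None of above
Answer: A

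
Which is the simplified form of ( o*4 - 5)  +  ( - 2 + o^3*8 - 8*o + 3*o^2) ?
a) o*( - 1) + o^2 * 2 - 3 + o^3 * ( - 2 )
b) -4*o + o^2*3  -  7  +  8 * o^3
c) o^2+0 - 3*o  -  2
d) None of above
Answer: b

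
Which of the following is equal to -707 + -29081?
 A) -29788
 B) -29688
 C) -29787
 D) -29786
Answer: A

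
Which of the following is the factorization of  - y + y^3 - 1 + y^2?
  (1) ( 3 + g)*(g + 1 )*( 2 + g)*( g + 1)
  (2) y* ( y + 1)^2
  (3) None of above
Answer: 3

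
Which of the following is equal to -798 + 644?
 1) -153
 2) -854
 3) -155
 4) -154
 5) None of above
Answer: 4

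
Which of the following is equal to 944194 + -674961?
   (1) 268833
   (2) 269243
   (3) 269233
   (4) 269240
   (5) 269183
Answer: 3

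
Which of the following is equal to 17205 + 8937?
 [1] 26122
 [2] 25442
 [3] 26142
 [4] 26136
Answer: 3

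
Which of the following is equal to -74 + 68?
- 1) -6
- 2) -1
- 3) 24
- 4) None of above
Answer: 1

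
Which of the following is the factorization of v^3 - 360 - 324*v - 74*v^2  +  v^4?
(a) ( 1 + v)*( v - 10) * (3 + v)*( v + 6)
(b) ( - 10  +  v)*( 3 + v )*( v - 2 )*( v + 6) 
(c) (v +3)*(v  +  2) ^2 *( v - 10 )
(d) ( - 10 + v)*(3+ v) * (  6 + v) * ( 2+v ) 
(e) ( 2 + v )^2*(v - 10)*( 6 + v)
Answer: d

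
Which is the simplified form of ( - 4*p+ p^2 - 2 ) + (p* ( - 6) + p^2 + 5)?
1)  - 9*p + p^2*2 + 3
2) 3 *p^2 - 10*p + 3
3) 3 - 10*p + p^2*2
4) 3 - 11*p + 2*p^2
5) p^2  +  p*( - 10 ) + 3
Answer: 3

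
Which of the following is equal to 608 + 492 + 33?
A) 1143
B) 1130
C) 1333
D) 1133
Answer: D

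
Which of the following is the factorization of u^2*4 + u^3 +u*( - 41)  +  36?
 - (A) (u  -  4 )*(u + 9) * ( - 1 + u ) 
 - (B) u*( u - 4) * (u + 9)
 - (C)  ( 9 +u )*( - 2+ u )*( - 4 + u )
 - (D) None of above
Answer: A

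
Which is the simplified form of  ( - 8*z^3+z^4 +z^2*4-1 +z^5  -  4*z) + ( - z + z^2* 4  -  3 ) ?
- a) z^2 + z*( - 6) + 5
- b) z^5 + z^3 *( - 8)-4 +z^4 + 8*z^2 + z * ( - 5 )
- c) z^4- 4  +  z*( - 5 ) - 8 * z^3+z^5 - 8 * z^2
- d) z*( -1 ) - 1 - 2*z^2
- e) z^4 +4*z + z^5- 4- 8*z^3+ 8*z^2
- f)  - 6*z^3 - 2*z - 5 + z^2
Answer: b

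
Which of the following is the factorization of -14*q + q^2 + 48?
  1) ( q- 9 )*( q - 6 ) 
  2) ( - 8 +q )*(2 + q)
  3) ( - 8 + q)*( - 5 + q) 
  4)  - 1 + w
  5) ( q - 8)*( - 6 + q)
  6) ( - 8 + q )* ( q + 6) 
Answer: 5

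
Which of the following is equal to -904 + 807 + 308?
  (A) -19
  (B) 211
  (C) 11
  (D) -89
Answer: B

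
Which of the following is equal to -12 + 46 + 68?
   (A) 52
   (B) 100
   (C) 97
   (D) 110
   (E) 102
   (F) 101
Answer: E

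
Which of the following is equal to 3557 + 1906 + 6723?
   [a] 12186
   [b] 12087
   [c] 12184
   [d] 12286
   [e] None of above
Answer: a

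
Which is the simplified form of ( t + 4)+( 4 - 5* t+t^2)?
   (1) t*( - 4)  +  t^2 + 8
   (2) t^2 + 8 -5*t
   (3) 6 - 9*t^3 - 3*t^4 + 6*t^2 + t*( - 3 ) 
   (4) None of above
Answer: 1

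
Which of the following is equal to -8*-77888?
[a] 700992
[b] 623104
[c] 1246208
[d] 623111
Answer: b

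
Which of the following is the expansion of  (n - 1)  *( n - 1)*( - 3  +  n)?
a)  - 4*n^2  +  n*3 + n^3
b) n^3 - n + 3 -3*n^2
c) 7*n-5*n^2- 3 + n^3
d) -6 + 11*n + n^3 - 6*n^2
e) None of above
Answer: c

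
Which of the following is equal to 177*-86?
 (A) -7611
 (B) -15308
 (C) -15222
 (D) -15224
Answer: C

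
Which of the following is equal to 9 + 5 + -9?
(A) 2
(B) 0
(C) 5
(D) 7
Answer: C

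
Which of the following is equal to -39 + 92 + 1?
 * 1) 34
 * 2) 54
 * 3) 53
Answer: 2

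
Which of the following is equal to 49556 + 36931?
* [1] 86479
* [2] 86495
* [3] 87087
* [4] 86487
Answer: 4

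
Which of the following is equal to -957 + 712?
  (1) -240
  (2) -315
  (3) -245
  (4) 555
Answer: 3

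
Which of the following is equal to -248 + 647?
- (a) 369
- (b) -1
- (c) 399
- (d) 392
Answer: c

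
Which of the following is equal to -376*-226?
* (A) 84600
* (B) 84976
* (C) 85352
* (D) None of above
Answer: B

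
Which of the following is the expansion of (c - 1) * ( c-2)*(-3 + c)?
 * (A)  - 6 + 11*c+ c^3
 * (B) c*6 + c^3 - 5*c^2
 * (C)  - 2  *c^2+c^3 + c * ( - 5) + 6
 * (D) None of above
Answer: D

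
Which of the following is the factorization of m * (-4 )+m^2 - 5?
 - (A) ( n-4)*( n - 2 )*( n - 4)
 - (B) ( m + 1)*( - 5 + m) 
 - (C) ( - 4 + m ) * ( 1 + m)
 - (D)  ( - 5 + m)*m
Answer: B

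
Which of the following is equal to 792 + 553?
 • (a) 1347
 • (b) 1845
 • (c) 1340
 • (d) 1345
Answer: d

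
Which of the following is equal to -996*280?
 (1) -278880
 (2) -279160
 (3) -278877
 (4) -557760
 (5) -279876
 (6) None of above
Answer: 1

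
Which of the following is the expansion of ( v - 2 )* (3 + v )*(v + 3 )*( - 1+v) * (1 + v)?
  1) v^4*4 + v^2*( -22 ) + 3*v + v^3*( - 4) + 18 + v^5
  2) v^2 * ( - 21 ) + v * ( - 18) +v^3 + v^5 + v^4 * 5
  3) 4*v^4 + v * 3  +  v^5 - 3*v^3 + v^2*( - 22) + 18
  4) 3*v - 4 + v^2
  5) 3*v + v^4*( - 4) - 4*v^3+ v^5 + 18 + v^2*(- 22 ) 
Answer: 1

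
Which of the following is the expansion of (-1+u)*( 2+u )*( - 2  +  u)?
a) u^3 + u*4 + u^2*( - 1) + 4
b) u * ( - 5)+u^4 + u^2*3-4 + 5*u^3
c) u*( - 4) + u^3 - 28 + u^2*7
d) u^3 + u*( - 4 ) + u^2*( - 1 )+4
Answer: d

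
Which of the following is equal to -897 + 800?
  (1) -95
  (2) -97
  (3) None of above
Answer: 2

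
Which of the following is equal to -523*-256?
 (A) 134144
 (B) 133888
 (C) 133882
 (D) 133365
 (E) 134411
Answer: B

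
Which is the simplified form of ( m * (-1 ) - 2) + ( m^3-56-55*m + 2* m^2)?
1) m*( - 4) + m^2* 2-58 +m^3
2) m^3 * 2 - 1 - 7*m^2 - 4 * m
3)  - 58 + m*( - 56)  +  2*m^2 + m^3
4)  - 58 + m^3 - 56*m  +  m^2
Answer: 3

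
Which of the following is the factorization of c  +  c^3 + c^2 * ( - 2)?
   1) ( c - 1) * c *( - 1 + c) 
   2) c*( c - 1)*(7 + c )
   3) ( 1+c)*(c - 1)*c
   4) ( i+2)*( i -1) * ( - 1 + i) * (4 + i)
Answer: 1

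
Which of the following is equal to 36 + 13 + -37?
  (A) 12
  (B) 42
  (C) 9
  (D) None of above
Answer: A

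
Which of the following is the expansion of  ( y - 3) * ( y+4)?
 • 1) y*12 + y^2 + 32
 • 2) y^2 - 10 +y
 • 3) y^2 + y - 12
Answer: 3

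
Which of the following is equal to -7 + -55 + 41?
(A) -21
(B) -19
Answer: A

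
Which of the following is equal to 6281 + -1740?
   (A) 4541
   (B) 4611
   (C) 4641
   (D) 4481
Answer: A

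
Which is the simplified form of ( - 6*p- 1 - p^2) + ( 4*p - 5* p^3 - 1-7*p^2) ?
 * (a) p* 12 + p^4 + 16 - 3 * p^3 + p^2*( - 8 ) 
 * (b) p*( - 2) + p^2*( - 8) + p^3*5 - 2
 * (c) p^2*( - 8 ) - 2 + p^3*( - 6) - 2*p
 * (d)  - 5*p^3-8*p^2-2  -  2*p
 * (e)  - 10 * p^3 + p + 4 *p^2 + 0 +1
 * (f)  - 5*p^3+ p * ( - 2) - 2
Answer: d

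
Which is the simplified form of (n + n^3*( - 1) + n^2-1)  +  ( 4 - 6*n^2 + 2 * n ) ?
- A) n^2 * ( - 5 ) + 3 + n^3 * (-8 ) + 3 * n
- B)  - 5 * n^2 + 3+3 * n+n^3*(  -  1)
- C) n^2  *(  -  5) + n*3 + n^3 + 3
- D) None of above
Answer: B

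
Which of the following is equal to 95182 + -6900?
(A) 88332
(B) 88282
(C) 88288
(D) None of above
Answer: B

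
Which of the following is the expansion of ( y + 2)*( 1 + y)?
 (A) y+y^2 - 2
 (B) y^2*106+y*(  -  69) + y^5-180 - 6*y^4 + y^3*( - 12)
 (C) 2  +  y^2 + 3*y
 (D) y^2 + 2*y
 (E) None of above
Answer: C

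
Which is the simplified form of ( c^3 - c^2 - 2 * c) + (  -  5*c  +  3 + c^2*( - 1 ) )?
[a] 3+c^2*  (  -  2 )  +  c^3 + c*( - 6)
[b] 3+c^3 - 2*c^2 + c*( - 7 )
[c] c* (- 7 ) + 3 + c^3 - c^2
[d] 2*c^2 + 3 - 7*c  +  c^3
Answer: b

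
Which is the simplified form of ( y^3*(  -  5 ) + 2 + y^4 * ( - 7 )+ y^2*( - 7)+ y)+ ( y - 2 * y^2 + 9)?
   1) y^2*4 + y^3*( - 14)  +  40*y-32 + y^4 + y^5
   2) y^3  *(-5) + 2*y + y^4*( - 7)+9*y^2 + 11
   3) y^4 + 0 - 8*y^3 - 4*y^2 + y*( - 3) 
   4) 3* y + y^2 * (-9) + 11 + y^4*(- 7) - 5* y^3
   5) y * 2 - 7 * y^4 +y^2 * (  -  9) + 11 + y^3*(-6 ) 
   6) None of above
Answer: 6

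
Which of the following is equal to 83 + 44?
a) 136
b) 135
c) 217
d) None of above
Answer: d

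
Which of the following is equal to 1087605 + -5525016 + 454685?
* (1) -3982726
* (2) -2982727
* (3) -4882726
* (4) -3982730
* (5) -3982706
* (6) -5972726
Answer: 1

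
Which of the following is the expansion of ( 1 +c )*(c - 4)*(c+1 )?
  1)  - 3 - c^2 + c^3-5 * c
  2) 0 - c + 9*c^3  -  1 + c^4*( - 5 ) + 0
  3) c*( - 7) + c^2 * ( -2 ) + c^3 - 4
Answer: 3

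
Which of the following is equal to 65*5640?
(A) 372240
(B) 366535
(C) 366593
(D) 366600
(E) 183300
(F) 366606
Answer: D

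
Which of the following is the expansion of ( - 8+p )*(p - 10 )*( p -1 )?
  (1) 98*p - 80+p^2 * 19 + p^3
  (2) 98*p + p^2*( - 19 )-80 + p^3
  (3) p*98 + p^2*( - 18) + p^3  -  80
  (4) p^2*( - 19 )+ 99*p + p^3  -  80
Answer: 2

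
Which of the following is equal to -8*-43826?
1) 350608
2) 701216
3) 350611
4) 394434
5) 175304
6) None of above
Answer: 1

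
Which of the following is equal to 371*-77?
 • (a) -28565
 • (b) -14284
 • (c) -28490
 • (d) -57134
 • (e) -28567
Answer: e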